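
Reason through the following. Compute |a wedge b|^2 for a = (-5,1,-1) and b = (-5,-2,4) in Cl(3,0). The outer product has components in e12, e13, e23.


a wedge b = (a1*b2 - a2*b1)*e12 + (a1*b3 - a3*b1)*e13 + (a2*b3 - a3*b2)*e23
e12 coeff: (-5)*(-2) - 1*(-5) = 10 - (-5) = 15
e13 coeff: (-5)*4 - (-1)*(-5) = -20 - 5 = -25
e23 coeff: 1*4 - (-1)*(-2) = 4 - 2 = 2
|a wedge b|^2 = 15^2 + (-25)^2 + 2^2
= 225 + 625 + 4
= 854


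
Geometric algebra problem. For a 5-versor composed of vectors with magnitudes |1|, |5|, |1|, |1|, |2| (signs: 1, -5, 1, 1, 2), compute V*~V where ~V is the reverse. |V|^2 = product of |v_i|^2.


Each vector v_i has |v_i|^2 = s_i^2
Squared scales: 1^2 = 1, (-5)^2 = 25, 1^2 = 1, 1^2 = 1, 2^2 = 4
|V|^2 = 1 * 25 * 1 * 1 * 4
= 100


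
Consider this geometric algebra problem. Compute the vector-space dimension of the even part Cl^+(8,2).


Even subalgebra dimension = 2^(n-1)
n = 8 + 2 = 10
2^(10 - 1) = 2^9 = 512
Verification: sum of C(10,k) for even k = 1 + 45 + 210 + 210 + 45 + 1 = 512
Result = 512


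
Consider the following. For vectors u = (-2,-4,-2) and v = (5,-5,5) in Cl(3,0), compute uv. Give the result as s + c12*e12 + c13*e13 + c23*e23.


In Cl(3,0): e_i^2 = 1, e_ie_j = -e_je_i for i != j.
Scalar part = u . v = (-2)*5 + (-4)*(-5) + (-2)*5
= -10 + 20 + (-10) = 0
e12 coeff = (-2)*(-5) - (-4)*5 = 10 - (-20) = 30
e13 coeff = (-2)*5 - (-2)*5 = -10 - (-10) = 0
e23 coeff = (-4)*5 - (-2)*(-5) = -20 - 10 = -30
uv = 0 + 30*e12 + 0*e13 - 30*e23


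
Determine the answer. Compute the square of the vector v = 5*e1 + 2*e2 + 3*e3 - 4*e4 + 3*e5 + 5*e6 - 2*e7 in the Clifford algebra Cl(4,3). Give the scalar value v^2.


v^2 = sum of c_i^2 * e_i^2
Positive signature terms (e_i^2 = +1): 5^2 + 2^2 + 3^2 + (-4)^2 = 54
Negative signature terms (e_j^2 = -1): 3^2 + 5^2 + (-2)^2 = 38
v^2 = 54 - 38 = 16


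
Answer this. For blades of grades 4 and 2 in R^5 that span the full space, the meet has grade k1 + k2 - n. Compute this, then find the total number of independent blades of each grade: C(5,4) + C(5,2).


Meet grade = grade(A) + grade(B) - n
= 4 + 2 - 5 = 1
C(5,4) = 5
C(5,2) = 10
dim_A + dim_B = 5 + 10 = 15


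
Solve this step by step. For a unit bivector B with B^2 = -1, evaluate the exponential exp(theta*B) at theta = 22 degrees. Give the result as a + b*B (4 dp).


For a unit bivector B with B^2 = -1, the exponential series gives
e^(theta*B) = cos(theta) + sin(theta)*B (the GA analogue of Euler's formula).
theta = 22 degrees = 0.383972 rad
cos(22 deg) = 0.9272
sin(22 deg) = 0.3746
exp(theta*B) = 0.9272 + 0.3746*B


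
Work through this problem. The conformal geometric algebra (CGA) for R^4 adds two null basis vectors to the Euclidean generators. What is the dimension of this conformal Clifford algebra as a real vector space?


The conformal model of R^4 uses Cl(5,1): the 4 Euclidean generators plus two extra orthogonal generators e+ (e+^2 = +1) and e- (e-^2 = -1), from which the null vectors e0, einf are built.
Number of generators m = 4 + 2 = 6.
dim Cl(p,q) = 2^m = 2^6 = 64


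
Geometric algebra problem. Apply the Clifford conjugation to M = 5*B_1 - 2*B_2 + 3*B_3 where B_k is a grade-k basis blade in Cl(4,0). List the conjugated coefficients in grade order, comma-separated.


Clifford conjugate sign for grade k: (-1)^(k(k+1)/2)
Grade 1: (-1)^(1*2/2) = (-1)^1 = -1, coeff 5 -> -5
Grade 2: (-1)^(2*3/2) = (-1)^3 = -1, coeff -2 -> 2
Grade 3: (-1)^(3*4/2) = (-1)^6 = 1, coeff 3 -> 3
Conjugated coefficients: -5, 2, 3


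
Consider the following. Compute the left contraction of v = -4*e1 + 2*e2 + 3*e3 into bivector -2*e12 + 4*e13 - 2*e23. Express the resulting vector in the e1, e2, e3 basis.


Left contraction v _| B = <vB>_1 (grade-1 part of the geometric product vB).
Using e1_|e12 = e2, e2_|e12 = -e1, e1_|e13 = e3, e3_|e13 = -e1, e2_|e23 = e3, e3_|e23 = -e2:
e1 coeff: -v2*b12 - v3*b13 = -(2)*(-2) - (3)*(4) = -8
e2 coeff: v1*b12 - v3*b23 = (-4)*(-2) - (3)*(-2) = 14
e3 coeff: v1*b13 + v2*b23 = (-4)*(4) + (2)*(-2) = -20
v _| B = -8*e1 + 14*e2 - 20*e3


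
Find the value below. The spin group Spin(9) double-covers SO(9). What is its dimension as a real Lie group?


Spin(n) double-covers SO(n); both have Lie algebra so(n) of dimension n(n-1)/2.
n = 9
n(n-1) = 9 * 8 = 72
dim Spin(9) = 72/2 = 36


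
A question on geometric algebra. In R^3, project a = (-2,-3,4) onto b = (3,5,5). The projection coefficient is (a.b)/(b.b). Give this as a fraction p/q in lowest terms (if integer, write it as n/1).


Projection coefficient = (a . b) / (b . b)
a . b = (-2)*3 + (-3)*5 + 4*5
= -6 + (-15) + 20 = -1
b . b = 3^2 + 5^2 + 5^2
= 9 + 25 + 25 = 59
Coefficient = -1/59
In lowest terms: -1/59


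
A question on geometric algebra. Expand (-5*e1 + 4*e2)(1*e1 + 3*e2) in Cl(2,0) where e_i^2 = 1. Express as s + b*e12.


Expand: (-5*e1 + 4*e2)(1*e1 + 3*e2)
= (-5)*1*e1e1 + (-5)*3*e1e2 + 4*1*e2e1 + 4*3*e2e2
Using e1^2 = e2^2 = 1, e2e1 = -e1e2:
Scalar part s = (-5)*1 + 4*3 = -5 + 12 = 7
Bivector part b = (-5)*3 - 4*1 = -15 - 4 = -19
uv = 7 - 19*e12


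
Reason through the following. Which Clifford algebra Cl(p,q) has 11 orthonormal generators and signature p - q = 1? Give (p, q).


We need p + q = 11 and p - q = 1.
Adding: 2p = 11 + 1 = 12, so p = 6.
Then q = 11 - 6 = 5.
(p, q) = (6, 5)


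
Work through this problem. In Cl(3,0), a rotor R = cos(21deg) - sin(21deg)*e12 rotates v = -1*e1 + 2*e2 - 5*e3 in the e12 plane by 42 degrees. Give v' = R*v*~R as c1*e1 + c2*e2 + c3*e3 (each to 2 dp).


Rotor R = cos(21deg) - sin(21deg)*e12
Rotation angle theta = 2 * 21 = 42 degrees in the e12 plane (e1 -> e2).
The component perpendicular to the plane (e3) is invariant: v'_3 = v3 = -5.00
cos(42deg) = 0.7431, sin(42deg) = 0.6691
v'_1 = v1*cos(theta) - v2*sin(theta) = -1*0.7431 - 2*0.6691 = -2.08
v'_2 = v1*sin(theta) + v2*cos(theta) = -1*0.6691 + 2*0.7431 = 0.82
v' = -2.08*e1 + 0.82*e2 - 5.00*e3


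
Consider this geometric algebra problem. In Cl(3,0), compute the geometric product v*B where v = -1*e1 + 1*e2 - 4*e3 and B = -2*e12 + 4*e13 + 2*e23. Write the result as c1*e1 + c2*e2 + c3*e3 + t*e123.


vB has grade-1 (vector) and grade-3 (trivector) parts: vB = (v _| B) + (v ^ B).
Vector part <vB>_1:
  e1: -v2*b12 - v3*b13 = -(1)*(-2) - (-4)*(4) = 18
  e2: v1*b12 - v3*b23 = (-1)*(-2) - (-4)*(2) = 10
  e3: v1*b13 + v2*b23 = (-1)*(4) + (1)*(2) = -2
Trivector part <vB>_3:
  e123: v1*b23 - v2*b13 + v3*b12 = (-1)*(2) - (1)*(4) + (-4)*(-2) = 2
vB = 18*e1 + 10*e2 - 2*e3 + 2*e123


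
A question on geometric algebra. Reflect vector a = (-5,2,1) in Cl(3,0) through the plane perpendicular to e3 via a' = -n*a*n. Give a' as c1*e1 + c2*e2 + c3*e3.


Reflection formula: a' = -n*a*n, with n = e3 (unit vector, n^2 = 1).
For reflection through hyperplane perp to e3:
The component along e3 flips sign, others stay.
a = (-5, 2, 1)
a' = (-5, 2, -1)
a' = -5*e1 + 2*e2 - 1*e3


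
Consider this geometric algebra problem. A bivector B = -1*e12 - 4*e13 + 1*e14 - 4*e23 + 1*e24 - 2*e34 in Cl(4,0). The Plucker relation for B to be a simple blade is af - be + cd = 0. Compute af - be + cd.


Plucker relation: af - be + cd
a*f = (-1)*(-2) = 2
b*e = (-4)*1 = -4
c*d = 1*(-4) = -4
af - be + cd = 2 - (-4) + (-4)
= 2


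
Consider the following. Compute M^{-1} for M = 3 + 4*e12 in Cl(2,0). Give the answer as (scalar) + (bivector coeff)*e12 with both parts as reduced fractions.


M = 3 + 4*e12, where e12^2 = -1.
Since M commutes with its reverse ~M = a - b*e12, M * ~M = a^2 - b^2*e12^2 = a^2 + b^2.
So M^{-1} = ~M / (a^2 + b^2) = (a - b*e12)/(a^2 + b^2).
a^2 + b^2 = 9 + 16 = 25
Scalar part = 3/25 = 3/25
Bivector coeff = -4/25 = -4/25
M^{-1} = 3/25 - 4/25*e12


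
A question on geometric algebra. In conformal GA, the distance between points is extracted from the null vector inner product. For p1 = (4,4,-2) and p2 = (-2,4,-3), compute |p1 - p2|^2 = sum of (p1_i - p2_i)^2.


p1 - p2 = (6, 0, 1)
|p1 - p2|^2 = 6^2 + 0^2 + 1^2
= 36 + 0 + 1
= 37


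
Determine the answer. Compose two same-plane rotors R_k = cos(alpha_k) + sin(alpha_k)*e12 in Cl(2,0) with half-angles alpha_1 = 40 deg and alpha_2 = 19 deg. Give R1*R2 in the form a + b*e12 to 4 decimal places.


Same-plane rotors commute and their half-angles add:
R1*R2 = cos(a1 + a2) + sin(a1 + a2)*e12.
a1 + a2 = 40 + 19 = 59 deg
cos(59 deg) = 0.5150
sin(59 deg) = 0.8572
R1*R2 = 0.5150 + 0.8572*e12


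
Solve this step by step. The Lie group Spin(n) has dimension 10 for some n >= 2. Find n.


dim Spin(n) = dim so(n) = n(n-1)/2.
Solve n(n-1)/2 = 10, i.e. n^2 - n - 20 = 0.
Discriminant = 1 + 8*10 = 81
n = (1 + sqrt(81))/2 = (1 + 9)/2 = 5


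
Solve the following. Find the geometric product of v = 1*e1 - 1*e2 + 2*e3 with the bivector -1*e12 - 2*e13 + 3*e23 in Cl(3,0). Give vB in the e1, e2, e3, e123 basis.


vB has grade-1 (vector) and grade-3 (trivector) parts: vB = (v _| B) + (v ^ B).
Vector part <vB>_1:
  e1: -v2*b12 - v3*b13 = -(-1)*(-1) - (2)*(-2) = 3
  e2: v1*b12 - v3*b23 = (1)*(-1) - (2)*(3) = -7
  e3: v1*b13 + v2*b23 = (1)*(-2) + (-1)*(3) = -5
Trivector part <vB>_3:
  e123: v1*b23 - v2*b13 + v3*b12 = (1)*(3) - (-1)*(-2) + (2)*(-1) = -1
vB = 3*e1 - 7*e2 - 5*e3 - 1*e123


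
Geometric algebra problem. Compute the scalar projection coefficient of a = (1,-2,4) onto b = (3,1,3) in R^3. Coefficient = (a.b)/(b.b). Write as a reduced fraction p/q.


Projection coefficient = (a . b) / (b . b)
a . b = 1*3 + (-2)*1 + 4*3
= 3 + (-2) + 12 = 13
b . b = 3^2 + 1^2 + 3^2
= 9 + 1 + 9 = 19
Coefficient = 13/19
In lowest terms: 13/19


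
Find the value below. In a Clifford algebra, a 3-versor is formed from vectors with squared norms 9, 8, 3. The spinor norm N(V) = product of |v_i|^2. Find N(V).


Spinor norm N(V) = |v1|^2 * |v2|^2 * ... * |v3|^2
= 9 * 8 * 3
Running product: 9, 72, 216
N(V) = 216


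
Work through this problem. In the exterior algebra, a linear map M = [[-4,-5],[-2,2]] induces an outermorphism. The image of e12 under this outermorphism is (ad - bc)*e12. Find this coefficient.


The outermorphism of a linear map f sends e1^e2 to f(e1)^f(e2).
f(e1) = -4*e1 - 2*e2
f(e2) = -5*e1 + 2*e2
f(e1) ^ f(e2) = (-4*e1 - 2*e2) ^ (-5*e1 + 2*e2)
= (-4)*2*e12 + (-2)*(-5)*e21
= (-8 - 10)*e12
= -18*e12
Coefficient = -18


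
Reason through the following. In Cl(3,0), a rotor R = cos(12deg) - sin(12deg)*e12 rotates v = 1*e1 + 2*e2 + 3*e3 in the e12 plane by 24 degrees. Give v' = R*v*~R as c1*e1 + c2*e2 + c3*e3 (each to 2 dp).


Rotor R = cos(12deg) - sin(12deg)*e12
Rotation angle theta = 2 * 12 = 24 degrees in the e12 plane (e1 -> e2).
The component perpendicular to the plane (e3) is invariant: v'_3 = v3 = 3.00
cos(24deg) = 0.9135, sin(24deg) = 0.4067
v'_1 = v1*cos(theta) - v2*sin(theta) = 1*0.9135 - 2*0.4067 = 0.10
v'_2 = v1*sin(theta) + v2*cos(theta) = 1*0.4067 + 2*0.9135 = 2.23
v' = 0.10*e1 + 2.23*e2 + 3.00*e3


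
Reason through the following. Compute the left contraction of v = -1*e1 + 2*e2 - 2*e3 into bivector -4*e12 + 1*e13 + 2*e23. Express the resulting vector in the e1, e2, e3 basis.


Left contraction v _| B = <vB>_1 (grade-1 part of the geometric product vB).
Using e1_|e12 = e2, e2_|e12 = -e1, e1_|e13 = e3, e3_|e13 = -e1, e2_|e23 = e3, e3_|e23 = -e2:
e1 coeff: -v2*b12 - v3*b13 = -(2)*(-4) - (-2)*(1) = 10
e2 coeff: v1*b12 - v3*b23 = (-1)*(-4) - (-2)*(2) = 8
e3 coeff: v1*b13 + v2*b23 = (-1)*(1) + (2)*(2) = 3
v _| B = 10*e1 + 8*e2 + 3*e3


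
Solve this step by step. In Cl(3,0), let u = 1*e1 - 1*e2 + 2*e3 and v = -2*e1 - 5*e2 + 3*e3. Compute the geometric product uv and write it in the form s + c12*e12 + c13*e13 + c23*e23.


In Cl(3,0): e_i^2 = 1, e_ie_j = -e_je_i for i != j.
Scalar part = u . v = 1*(-2) + (-1)*(-5) + 2*3
= -2 + 5 + 6 = 9
e12 coeff = 1*(-5) - (-1)*(-2) = -5 - 2 = -7
e13 coeff = 1*3 - 2*(-2) = 3 - (-4) = 7
e23 coeff = (-1)*3 - 2*(-5) = -3 - (-10) = 7
uv = 9 - 7*e12 + 7*e13 + 7*e23


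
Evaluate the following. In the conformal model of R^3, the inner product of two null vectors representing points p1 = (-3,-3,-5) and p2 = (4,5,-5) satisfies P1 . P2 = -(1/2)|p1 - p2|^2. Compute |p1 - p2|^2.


p1 - p2 = (-7, -8, 0)
|p1 - p2|^2 = (-7)^2 + (-8)^2 + 0^2
= 49 + 64 + 0
= 113


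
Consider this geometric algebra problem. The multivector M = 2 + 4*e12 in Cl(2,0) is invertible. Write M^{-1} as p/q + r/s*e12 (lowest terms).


M = 2 + 4*e12, where e12^2 = -1.
Since M commutes with its reverse ~M = a - b*e12, M * ~M = a^2 - b^2*e12^2 = a^2 + b^2.
So M^{-1} = ~M / (a^2 + b^2) = (a - b*e12)/(a^2 + b^2).
a^2 + b^2 = 4 + 16 = 20
Scalar part = 2/20 = 1/10
Bivector coeff = -4/20 = -1/5
M^{-1} = 1/10 - 1/5*e12


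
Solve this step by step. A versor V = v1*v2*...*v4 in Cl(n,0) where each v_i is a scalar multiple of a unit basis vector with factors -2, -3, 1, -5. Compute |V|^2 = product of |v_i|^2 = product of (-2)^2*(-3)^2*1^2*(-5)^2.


Each vector v_i has |v_i|^2 = s_i^2
Squared scales: (-2)^2 = 4, (-3)^2 = 9, 1^2 = 1, (-5)^2 = 25
|V|^2 = 4 * 9 * 1 * 25
= 900


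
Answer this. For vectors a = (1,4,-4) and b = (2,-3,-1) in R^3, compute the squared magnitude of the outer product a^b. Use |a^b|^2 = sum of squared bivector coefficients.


a wedge b = (a1*b2 - a2*b1)*e12 + (a1*b3 - a3*b1)*e13 + (a2*b3 - a3*b2)*e23
e12 coeff: 1*(-3) - 4*2 = -3 - 8 = -11
e13 coeff: 1*(-1) - (-4)*2 = -1 - (-8) = 7
e23 coeff: 4*(-1) - (-4)*(-3) = -4 - 12 = -16
|a wedge b|^2 = (-11)^2 + 7^2 + (-16)^2
= 121 + 49 + 256
= 426


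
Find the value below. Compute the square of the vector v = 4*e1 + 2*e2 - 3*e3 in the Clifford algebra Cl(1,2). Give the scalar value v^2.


v^2 = sum of c_i^2 * e_i^2
Positive signature terms (e_i^2 = +1): 4^2 = 16
Negative signature terms (e_j^2 = -1): 2^2 + (-3)^2 = 13
v^2 = 16 - 13 = 3


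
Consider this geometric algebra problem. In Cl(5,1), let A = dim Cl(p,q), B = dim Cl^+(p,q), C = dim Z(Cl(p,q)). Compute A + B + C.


n = 5 + 1 = 6
Total dim = 2^6 = 64
Even subalgebra dim = 2^5 = 32
n is even, so center dim = 1
Sum = 64 + 32 + 1 = 97


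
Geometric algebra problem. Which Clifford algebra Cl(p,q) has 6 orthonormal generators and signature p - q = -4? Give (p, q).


We need p + q = 6 and p - q = -4.
Adding: 2p = 6 + (-4) = 2, so p = 1.
Then q = 6 - 1 = 5.
(p, q) = (1, 5)


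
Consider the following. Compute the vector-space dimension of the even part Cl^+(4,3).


Even subalgebra dimension = 2^(n-1)
n = 4 + 3 = 7
2^(7 - 1) = 2^6 = 64
Verification: sum of C(7,k) for even k = 1 + 21 + 35 + 7 = 64
Result = 64


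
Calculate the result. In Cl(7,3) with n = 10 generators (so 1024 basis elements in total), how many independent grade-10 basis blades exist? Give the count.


Number of grade-k basis blades in Cl(p,q) with n = p + q is C(n, k).
n = 7 + 3 = 10
C(10, 10) = 10! / (10! * 0!)
= 3628800 / (3628800 * 1)
= 1


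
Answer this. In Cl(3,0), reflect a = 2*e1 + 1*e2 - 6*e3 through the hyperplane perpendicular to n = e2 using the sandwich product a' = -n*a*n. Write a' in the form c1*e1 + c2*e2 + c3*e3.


Reflection formula: a' = -n*a*n, with n = e2 (unit vector, n^2 = 1).
For reflection through hyperplane perp to e2:
The component along e2 flips sign, others stay.
a = (2, 1, -6)
a' = (2, -1, -6)
a' = 2*e1 - 1*e2 - 6*e3


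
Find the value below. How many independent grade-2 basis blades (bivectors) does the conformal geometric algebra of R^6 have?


The conformal model of R^6 uses Cl(7,1) with m = 6 + 2 = 8 generators.
Number of grade-2 blades = C(m, 2) = C(8, 2)
= 8*7/2 = 28


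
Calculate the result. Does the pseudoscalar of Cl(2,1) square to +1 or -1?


The pseudoscalar I = e1...e_n (product of all n generators) of Cl(p,q) satisfies I^2 = (-1)^(q + n(n-1)/2).
p = 2, q = 1, n = p + q = 3
n(n-1)/2 = 3 * 2 / 2 = 3
Exponent = q + n(n-1)/2 = 1 + 3 = 4
I^2 = (-1)^4 = +1


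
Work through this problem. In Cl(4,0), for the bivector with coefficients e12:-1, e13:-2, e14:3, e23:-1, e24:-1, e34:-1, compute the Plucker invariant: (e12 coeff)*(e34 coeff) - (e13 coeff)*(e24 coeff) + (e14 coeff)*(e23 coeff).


Plucker relation: af - be + cd
a*f = (-1)*(-1) = 1
b*e = (-2)*(-1) = 2
c*d = 3*(-1) = -3
af - be + cd = 1 - 2 + (-3)
= -4


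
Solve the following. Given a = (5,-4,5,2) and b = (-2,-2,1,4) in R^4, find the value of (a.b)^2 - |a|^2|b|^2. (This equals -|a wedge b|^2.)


a . b = 5*(-2) + (-4)*(-2) + 5*1 + 2*4
= -10 + 8 + 5 + 8 = 11
|a|^2 = 5^2 + (-4)^2 + 5^2 + 2^2 = 70
|b|^2 = (-2)^2 + (-2)^2 + 1^2 + 4^2 = 25
(a.b)^2 = 11^2 = 121
|a|^2 * |b|^2 = 70 * 25 = 1750
Result = 121 - 1750 = -1629


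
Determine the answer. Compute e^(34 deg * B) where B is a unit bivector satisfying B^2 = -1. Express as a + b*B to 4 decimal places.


For a unit bivector B with B^2 = -1, the exponential series gives
e^(theta*B) = cos(theta) + sin(theta)*B (the GA analogue of Euler's formula).
theta = 34 degrees = 0.593412 rad
cos(34 deg) = 0.8290
sin(34 deg) = 0.5592
exp(theta*B) = 0.8290 + 0.5592*B


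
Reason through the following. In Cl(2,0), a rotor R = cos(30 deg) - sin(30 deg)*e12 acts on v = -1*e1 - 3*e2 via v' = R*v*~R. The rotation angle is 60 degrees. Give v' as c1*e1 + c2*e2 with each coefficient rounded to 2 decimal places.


Rotor R = cos(30deg) - sin(30deg)*e12
Rotation angle theta = 2 * 30 = 60 degrees
v' = R*v*~R rotates v by theta.
cos(60deg) = 0.5000, sin(60deg) = 0.8660
v'_1 = -1*cos(60deg) - (-3)*sin(60deg)
= -1*0.5000 - (-3)*0.8660
= 2.10
v'_2 = -1*sin(60deg) + (-3)*cos(60deg)
= -1*0.8660 + (-3)*0.5000
= -2.37
v' = 2.10*e1 - 2.37*e2


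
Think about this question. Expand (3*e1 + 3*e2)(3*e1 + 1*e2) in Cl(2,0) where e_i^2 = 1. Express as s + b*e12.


Expand: (3*e1 + 3*e2)(3*e1 + 1*e2)
= 3*3*e1e1 + 3*1*e1e2 + 3*3*e2e1 + 3*1*e2e2
Using e1^2 = e2^2 = 1, e2e1 = -e1e2:
Scalar part s = 3*3 + 3*1 = 9 + 3 = 12
Bivector part b = 3*1 - 3*3 = 3 - 9 = -6
uv = 12 - 6*e12


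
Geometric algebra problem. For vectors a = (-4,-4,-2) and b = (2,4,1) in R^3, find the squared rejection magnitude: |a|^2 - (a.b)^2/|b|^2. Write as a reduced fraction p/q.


|a|^2 = (-4)^2 + (-4)^2 + (-2)^2 = 36
|b|^2 = 2^2 + 4^2 + 1^2 = 21
a . b = (-4)*2 + (-4)*4 + (-2)*1 = -26
(a.b)^2 = (-26)^2 = 676
|rej|^2 = 36 - 676/21
= (756 - 676)/21
= 80/21
In lowest terms: 80/21


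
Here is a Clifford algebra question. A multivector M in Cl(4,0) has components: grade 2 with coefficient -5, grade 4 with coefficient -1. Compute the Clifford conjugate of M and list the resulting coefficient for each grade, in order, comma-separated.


Clifford conjugate sign for grade k: (-1)^(k(k+1)/2)
Grade 2: (-1)^(2*3/2) = (-1)^3 = -1, coeff -5 -> 5
Grade 4: (-1)^(4*5/2) = (-1)^10 = 1, coeff -1 -> -1
Conjugated coefficients: 5, -1


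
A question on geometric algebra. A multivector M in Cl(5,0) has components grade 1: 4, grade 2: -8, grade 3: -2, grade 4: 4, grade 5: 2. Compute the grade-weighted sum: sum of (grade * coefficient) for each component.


Grade-weighted sum = sum of grade_k * coefficient_k
1*4 = 4
2*(-8) = -16
3*(-2) = -6
4*4 = 16
5*2 = 10
Total = 4 + (-16) + (-6) + 16 + 10 = 8


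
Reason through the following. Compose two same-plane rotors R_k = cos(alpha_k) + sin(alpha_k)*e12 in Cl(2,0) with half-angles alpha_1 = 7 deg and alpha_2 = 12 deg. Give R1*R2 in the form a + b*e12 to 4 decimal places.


Same-plane rotors commute and their half-angles add:
R1*R2 = cos(a1 + a2) + sin(a1 + a2)*e12.
a1 + a2 = 7 + 12 = 19 deg
cos(19 deg) = 0.9455
sin(19 deg) = 0.3256
R1*R2 = 0.9455 + 0.3256*e12


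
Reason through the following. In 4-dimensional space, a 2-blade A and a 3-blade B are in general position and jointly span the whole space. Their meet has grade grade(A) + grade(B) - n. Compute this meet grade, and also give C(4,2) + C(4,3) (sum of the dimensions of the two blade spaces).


Meet grade = grade(A) + grade(B) - n
= 2 + 3 - 4 = 1
C(4,2) = 6
C(4,3) = 4
dim_A + dim_B = 6 + 4 = 10


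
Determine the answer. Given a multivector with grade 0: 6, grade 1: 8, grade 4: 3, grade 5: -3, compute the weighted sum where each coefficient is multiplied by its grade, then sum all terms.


Grade-weighted sum = sum of grade_k * coefficient_k
0*6 = 0
1*8 = 8
4*3 = 12
5*(-3) = -15
Total = 0 + 8 + 12 + (-15) = 5


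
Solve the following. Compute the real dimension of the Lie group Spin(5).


Spin(n) double-covers SO(n); both have Lie algebra so(n) of dimension n(n-1)/2.
n = 5
n(n-1) = 5 * 4 = 20
dim Spin(5) = 20/2 = 10


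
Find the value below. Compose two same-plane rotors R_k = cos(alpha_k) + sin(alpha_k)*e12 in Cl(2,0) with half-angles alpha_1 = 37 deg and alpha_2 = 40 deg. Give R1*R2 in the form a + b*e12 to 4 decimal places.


Same-plane rotors commute and their half-angles add:
R1*R2 = cos(a1 + a2) + sin(a1 + a2)*e12.
a1 + a2 = 37 + 40 = 77 deg
cos(77 deg) = 0.2250
sin(77 deg) = 0.9744
R1*R2 = 0.2250 + 0.9744*e12


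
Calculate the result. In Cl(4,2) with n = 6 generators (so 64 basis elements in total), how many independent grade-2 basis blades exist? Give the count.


Number of grade-k basis blades in Cl(p,q) with n = p + q is C(n, k).
n = 4 + 2 = 6
C(6, 2) = 6! / (2! * 4!)
= 720 / (2 * 24)
= 15


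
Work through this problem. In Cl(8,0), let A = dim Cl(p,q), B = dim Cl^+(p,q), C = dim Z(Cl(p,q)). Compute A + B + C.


n = 8 + 0 = 8
Total dim = 2^8 = 256
Even subalgebra dim = 2^7 = 128
n is even, so center dim = 1
Sum = 256 + 128 + 1 = 385


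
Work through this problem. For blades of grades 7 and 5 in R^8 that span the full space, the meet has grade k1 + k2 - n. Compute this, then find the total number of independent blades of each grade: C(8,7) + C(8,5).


Meet grade = grade(A) + grade(B) - n
= 7 + 5 - 8 = 4
C(8,7) = 8
C(8,5) = 56
dim_A + dim_B = 8 + 56 = 64


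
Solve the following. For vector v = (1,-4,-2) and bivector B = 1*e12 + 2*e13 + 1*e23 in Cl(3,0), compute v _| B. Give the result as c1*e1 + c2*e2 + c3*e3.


Left contraction v _| B = <vB>_1 (grade-1 part of the geometric product vB).
Using e1_|e12 = e2, e2_|e12 = -e1, e1_|e13 = e3, e3_|e13 = -e1, e2_|e23 = e3, e3_|e23 = -e2:
e1 coeff: -v2*b12 - v3*b13 = -(-4)*(1) - (-2)*(2) = 8
e2 coeff: v1*b12 - v3*b23 = (1)*(1) - (-2)*(1) = 3
e3 coeff: v1*b13 + v2*b23 = (1)*(2) + (-4)*(1) = -2
v _| B = 8*e1 + 3*e2 - 2*e3


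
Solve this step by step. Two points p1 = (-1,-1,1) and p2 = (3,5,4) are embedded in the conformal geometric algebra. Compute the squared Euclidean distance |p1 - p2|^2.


p1 - p2 = (-4, -6, -3)
|p1 - p2|^2 = (-4)^2 + (-6)^2 + (-3)^2
= 16 + 36 + 9
= 61


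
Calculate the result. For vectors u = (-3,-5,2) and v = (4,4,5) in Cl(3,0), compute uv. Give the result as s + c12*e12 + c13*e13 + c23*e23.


In Cl(3,0): e_i^2 = 1, e_ie_j = -e_je_i for i != j.
Scalar part = u . v = (-3)*4 + (-5)*4 + 2*5
= -12 + (-20) + 10 = -22
e12 coeff = (-3)*4 - (-5)*4 = -12 - (-20) = 8
e13 coeff = (-3)*5 - 2*4 = -15 - 8 = -23
e23 coeff = (-5)*5 - 2*4 = -25 - 8 = -33
uv = -22 + 8*e12 - 23*e13 - 33*e23


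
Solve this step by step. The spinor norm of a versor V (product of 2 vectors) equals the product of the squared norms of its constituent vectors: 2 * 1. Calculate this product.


Spinor norm N(V) = |v1|^2 * |v2|^2 * ... * |v2|^2
= 2 * 1
Running product: 2, 2
N(V) = 2


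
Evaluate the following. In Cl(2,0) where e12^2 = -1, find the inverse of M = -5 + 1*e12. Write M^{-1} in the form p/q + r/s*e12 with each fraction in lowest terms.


M = -5 + 1*e12, where e12^2 = -1.
Since M commutes with its reverse ~M = a - b*e12, M * ~M = a^2 - b^2*e12^2 = a^2 + b^2.
So M^{-1} = ~M / (a^2 + b^2) = (a - b*e12)/(a^2 + b^2).
a^2 + b^2 = 25 + 1 = 26
Scalar part = -5/26 = -5/26
Bivector coeff = -1/26 = -1/26
M^{-1} = -5/26 - 1/26*e12


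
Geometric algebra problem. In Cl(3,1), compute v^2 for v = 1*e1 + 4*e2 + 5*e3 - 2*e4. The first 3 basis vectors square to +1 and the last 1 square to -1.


v^2 = sum of c_i^2 * e_i^2
Positive signature terms (e_i^2 = +1): 1^2 + 4^2 + 5^2 = 42
Negative signature terms (e_j^2 = -1): (-2)^2 = 4
v^2 = 42 - 4 = 38


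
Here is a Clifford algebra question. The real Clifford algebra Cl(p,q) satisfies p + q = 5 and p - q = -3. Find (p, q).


We need p + q = 5 and p - q = -3.
Adding: 2p = 5 + (-3) = 2, so p = 1.
Then q = 5 - 1 = 4.
(p, q) = (1, 4)


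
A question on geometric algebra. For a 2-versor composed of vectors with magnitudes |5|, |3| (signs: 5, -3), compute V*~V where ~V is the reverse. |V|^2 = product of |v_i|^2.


Each vector v_i has |v_i|^2 = s_i^2
Squared scales: 5^2 = 25, (-3)^2 = 9
|V|^2 = 25 * 9
= 225


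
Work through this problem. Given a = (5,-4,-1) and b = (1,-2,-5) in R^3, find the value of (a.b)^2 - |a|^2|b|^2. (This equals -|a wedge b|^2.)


a . b = 5*1 + (-4)*(-2) + (-1)*(-5)
= 5 + 8 + 5 = 18
|a|^2 = 5^2 + (-4)^2 + (-1)^2 = 42
|b|^2 = 1^2 + (-2)^2 + (-5)^2 = 30
(a.b)^2 = 18^2 = 324
|a|^2 * |b|^2 = 42 * 30 = 1260
Result = 324 - 1260 = -936


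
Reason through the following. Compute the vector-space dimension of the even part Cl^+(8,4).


Even subalgebra dimension = 2^(n-1)
n = 8 + 4 = 12
2^(12 - 1) = 2^11 = 2048
Verification: sum of C(12,k) for even k = 1 + 66 + 495 + 924 + 495 + 66 + 1 = 2048
Result = 2048


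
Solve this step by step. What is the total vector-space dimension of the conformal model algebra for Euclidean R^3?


The conformal model of R^3 uses Cl(4,1): the 3 Euclidean generators plus two extra orthogonal generators e+ (e+^2 = +1) and e- (e-^2 = -1), from which the null vectors e0, einf are built.
Number of generators m = 3 + 2 = 5.
dim Cl(p,q) = 2^m = 2^5 = 32


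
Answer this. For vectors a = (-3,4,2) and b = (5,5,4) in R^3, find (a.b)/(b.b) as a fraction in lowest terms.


Projection coefficient = (a . b) / (b . b)
a . b = (-3)*5 + 4*5 + 2*4
= -15 + 20 + 8 = 13
b . b = 5^2 + 5^2 + 4^2
= 25 + 25 + 16 = 66
Coefficient = 13/66
In lowest terms: 13/66


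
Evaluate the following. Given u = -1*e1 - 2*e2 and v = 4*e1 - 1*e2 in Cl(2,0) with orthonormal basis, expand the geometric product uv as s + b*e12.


Expand: (-1*e1 - 2*e2)(4*e1 - 1*e2)
= (-1)*4*e1e1 + (-1)*(-1)*e1e2 + (-2)*4*e2e1 + (-2)*(-1)*e2e2
Using e1^2 = e2^2 = 1, e2e1 = -e1e2:
Scalar part s = (-1)*4 + (-2)*(-1) = -4 + 2 = -2
Bivector part b = (-1)*(-1) - (-2)*4 = 1 - (-8) = 9
uv = -2 + 9*e12


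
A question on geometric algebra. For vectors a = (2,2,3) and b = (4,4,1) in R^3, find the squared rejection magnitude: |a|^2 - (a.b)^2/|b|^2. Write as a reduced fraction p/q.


|a|^2 = 2^2 + 2^2 + 3^2 = 17
|b|^2 = 4^2 + 4^2 + 1^2 = 33
a . b = 2*4 + 2*4 + 3*1 = 19
(a.b)^2 = 19^2 = 361
|rej|^2 = 17 - 361/33
= (561 - 361)/33
= 200/33
In lowest terms: 200/33


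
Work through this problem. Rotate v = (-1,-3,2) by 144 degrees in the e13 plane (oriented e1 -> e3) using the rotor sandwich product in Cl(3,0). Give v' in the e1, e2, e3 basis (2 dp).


Rotor R = cos(72deg) - sin(72deg)*e13
Rotation angle theta = 2 * 72 = 144 degrees in the e13 plane (e1 -> e3).
The component perpendicular to the plane (e2) is invariant: v'_2 = v2 = -3.00
cos(144deg) = -0.8090, sin(144deg) = 0.5878
v'_1 = v1*cos(theta) - v3*sin(theta) = -1*(-0.8090) - 2*0.5878 = -0.37
v'_3 = v1*sin(theta) + v3*cos(theta) = -1*0.5878 + 2*(-0.8090) = -2.21
v' = -0.37*e1 - 3.00*e2 - 2.21*e3


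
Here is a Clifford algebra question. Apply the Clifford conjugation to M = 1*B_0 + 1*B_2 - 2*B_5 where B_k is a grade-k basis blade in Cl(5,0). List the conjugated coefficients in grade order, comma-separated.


Clifford conjugate sign for grade k: (-1)^(k(k+1)/2)
Grade 0: (-1)^(0*1/2) = (-1)^0 = 1, coeff 1 -> 1
Grade 2: (-1)^(2*3/2) = (-1)^3 = -1, coeff 1 -> -1
Grade 5: (-1)^(5*6/2) = (-1)^15 = -1, coeff -2 -> 2
Conjugated coefficients: 1, -1, 2


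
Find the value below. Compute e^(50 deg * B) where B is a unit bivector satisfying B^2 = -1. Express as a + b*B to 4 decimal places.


For a unit bivector B with B^2 = -1, the exponential series gives
e^(theta*B) = cos(theta) + sin(theta)*B (the GA analogue of Euler's formula).
theta = 50 degrees = 0.872665 rad
cos(50 deg) = 0.6428
sin(50 deg) = 0.7660
exp(theta*B) = 0.6428 + 0.7660*B


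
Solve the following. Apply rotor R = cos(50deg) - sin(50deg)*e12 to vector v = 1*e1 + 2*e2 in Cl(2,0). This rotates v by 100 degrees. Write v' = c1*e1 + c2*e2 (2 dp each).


Rotor R = cos(50deg) - sin(50deg)*e12
Rotation angle theta = 2 * 50 = 100 degrees
v' = R*v*~R rotates v by theta.
cos(100deg) = -0.1736, sin(100deg) = 0.9848
v'_1 = 1*cos(100deg) - 2*sin(100deg)
= 1*(-0.1736) - 2*0.9848
= -2.14
v'_2 = 1*sin(100deg) + 2*cos(100deg)
= 1*0.9848 + 2*(-0.1736)
= 0.64
v' = -2.14*e1 + 0.64*e2


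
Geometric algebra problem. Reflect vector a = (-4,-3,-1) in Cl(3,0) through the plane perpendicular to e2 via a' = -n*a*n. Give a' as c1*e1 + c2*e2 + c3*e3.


Reflection formula: a' = -n*a*n, with n = e2 (unit vector, n^2 = 1).
For reflection through hyperplane perp to e2:
The component along e2 flips sign, others stay.
a = (-4, -3, -1)
a' = (-4, 3, -1)
a' = -4*e1 + 3*e2 - 1*e3


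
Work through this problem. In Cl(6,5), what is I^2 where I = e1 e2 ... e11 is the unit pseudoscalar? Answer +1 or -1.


The pseudoscalar I = e1...e_n (product of all n generators) of Cl(p,q) satisfies I^2 = (-1)^(q + n(n-1)/2).
p = 6, q = 5, n = p + q = 11
n(n-1)/2 = 11 * 10 / 2 = 55
Exponent = q + n(n-1)/2 = 5 + 55 = 60
I^2 = (-1)^60 = +1


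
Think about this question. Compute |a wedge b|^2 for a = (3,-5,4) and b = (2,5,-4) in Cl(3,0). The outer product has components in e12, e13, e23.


a wedge b = (a1*b2 - a2*b1)*e12 + (a1*b3 - a3*b1)*e13 + (a2*b3 - a3*b2)*e23
e12 coeff: 3*5 - (-5)*2 = 15 - (-10) = 25
e13 coeff: 3*(-4) - 4*2 = -12 - 8 = -20
e23 coeff: (-5)*(-4) - 4*5 = 20 - 20 = 0
|a wedge b|^2 = 25^2 + (-20)^2 + 0^2
= 625 + 400 + 0
= 1025


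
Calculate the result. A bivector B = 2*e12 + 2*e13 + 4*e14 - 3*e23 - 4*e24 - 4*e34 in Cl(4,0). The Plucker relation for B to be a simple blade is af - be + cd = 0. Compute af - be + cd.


Plucker relation: af - be + cd
a*f = 2*(-4) = -8
b*e = 2*(-4) = -8
c*d = 4*(-3) = -12
af - be + cd = -8 - (-8) + (-12)
= -12


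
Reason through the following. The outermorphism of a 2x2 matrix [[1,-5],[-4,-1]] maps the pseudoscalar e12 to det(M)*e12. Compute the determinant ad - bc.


The outermorphism of a linear map f sends e1^e2 to f(e1)^f(e2).
f(e1) = 1*e1 - 4*e2
f(e2) = -5*e1 - 1*e2
f(e1) ^ f(e2) = (1*e1 - 4*e2) ^ (-5*e1 - 1*e2)
= 1*(-1)*e12 + (-4)*(-5)*e21
= (-1 - 20)*e12
= -21*e12
Coefficient = -21


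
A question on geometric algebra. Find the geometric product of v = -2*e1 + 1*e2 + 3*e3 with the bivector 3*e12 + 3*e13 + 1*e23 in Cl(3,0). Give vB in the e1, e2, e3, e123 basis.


vB has grade-1 (vector) and grade-3 (trivector) parts: vB = (v _| B) + (v ^ B).
Vector part <vB>_1:
  e1: -v2*b12 - v3*b13 = -(1)*(3) - (3)*(3) = -12
  e2: v1*b12 - v3*b23 = (-2)*(3) - (3)*(1) = -9
  e3: v1*b13 + v2*b23 = (-2)*(3) + (1)*(1) = -5
Trivector part <vB>_3:
  e123: v1*b23 - v2*b13 + v3*b12 = (-2)*(1) - (1)*(3) + (3)*(3) = 4
vB = -12*e1 - 9*e2 - 5*e3 + 4*e123


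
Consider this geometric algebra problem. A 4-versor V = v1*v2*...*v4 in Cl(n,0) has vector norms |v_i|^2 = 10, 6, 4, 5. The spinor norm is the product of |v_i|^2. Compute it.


Spinor norm N(V) = |v1|^2 * |v2|^2 * ... * |v4|^2
= 10 * 6 * 4 * 5
Running product: 10, 60, 240, 1200
N(V) = 1200


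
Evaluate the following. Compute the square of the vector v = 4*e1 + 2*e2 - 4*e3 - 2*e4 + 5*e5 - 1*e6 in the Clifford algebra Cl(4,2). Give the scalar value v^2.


v^2 = sum of c_i^2 * e_i^2
Positive signature terms (e_i^2 = +1): 4^2 + 2^2 + (-4)^2 + (-2)^2 = 40
Negative signature terms (e_j^2 = -1): 5^2 + (-1)^2 = 26
v^2 = 40 - 26 = 14


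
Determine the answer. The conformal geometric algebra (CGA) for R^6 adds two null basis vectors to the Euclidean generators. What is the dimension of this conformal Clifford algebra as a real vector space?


The conformal model of R^6 uses Cl(7,1): the 6 Euclidean generators plus two extra orthogonal generators e+ (e+^2 = +1) and e- (e-^2 = -1), from which the null vectors e0, einf are built.
Number of generators m = 6 + 2 = 8.
dim Cl(p,q) = 2^m = 2^8 = 256


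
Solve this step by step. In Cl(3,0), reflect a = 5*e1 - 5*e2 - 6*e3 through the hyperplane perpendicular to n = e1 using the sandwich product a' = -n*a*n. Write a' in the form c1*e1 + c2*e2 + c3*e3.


Reflection formula: a' = -n*a*n, with n = e1 (unit vector, n^2 = 1).
For reflection through hyperplane perp to e1:
The component along e1 flips sign, others stay.
a = (5, -5, -6)
a' = (-5, -5, -6)
a' = -5*e1 - 5*e2 - 6*e3


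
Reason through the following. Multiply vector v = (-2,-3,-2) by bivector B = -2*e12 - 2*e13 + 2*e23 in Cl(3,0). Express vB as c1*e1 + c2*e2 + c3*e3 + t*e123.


vB has grade-1 (vector) and grade-3 (trivector) parts: vB = (v _| B) + (v ^ B).
Vector part <vB>_1:
  e1: -v2*b12 - v3*b13 = -(-3)*(-2) - (-2)*(-2) = -10
  e2: v1*b12 - v3*b23 = (-2)*(-2) - (-2)*(2) = 8
  e3: v1*b13 + v2*b23 = (-2)*(-2) + (-3)*(2) = -2
Trivector part <vB>_3:
  e123: v1*b23 - v2*b13 + v3*b12 = (-2)*(2) - (-3)*(-2) + (-2)*(-2) = -6
vB = -10*e1 + 8*e2 - 2*e3 - 6*e123


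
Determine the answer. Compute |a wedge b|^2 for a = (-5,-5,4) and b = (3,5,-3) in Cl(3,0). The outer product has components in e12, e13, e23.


a wedge b = (a1*b2 - a2*b1)*e12 + (a1*b3 - a3*b1)*e13 + (a2*b3 - a3*b2)*e23
e12 coeff: (-5)*5 - (-5)*3 = -25 - (-15) = -10
e13 coeff: (-5)*(-3) - 4*3 = 15 - 12 = 3
e23 coeff: (-5)*(-3) - 4*5 = 15 - 20 = -5
|a wedge b|^2 = (-10)^2 + 3^2 + (-5)^2
= 100 + 9 + 25
= 134


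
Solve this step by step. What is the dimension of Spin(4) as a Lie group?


Spin(n) double-covers SO(n); both have Lie algebra so(n) of dimension n(n-1)/2.
n = 4
n(n-1) = 4 * 3 = 12
dim Spin(4) = 12/2 = 6


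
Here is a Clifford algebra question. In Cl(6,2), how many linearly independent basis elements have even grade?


Even subalgebra dimension = 2^(n-1)
n = 6 + 2 = 8
2^(8 - 1) = 2^7 = 128
Verification: sum of C(8,k) for even k = 1 + 28 + 70 + 28 + 1 = 128
Result = 128


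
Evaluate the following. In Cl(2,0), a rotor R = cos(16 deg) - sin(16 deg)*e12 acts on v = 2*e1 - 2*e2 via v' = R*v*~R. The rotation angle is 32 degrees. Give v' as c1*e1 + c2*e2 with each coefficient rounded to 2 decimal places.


Rotor R = cos(16deg) - sin(16deg)*e12
Rotation angle theta = 2 * 16 = 32 degrees
v' = R*v*~R rotates v by theta.
cos(32deg) = 0.8480, sin(32deg) = 0.5299
v'_1 = 2*cos(32deg) - (-2)*sin(32deg)
= 2*0.8480 - (-2)*0.5299
= 2.76
v'_2 = 2*sin(32deg) + (-2)*cos(32deg)
= 2*0.5299 + (-2)*0.8480
= -0.64
v' = 2.76*e1 - 0.64*e2


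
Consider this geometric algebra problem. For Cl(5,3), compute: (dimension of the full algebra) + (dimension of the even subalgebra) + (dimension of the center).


n = 5 + 3 = 8
Total dim = 2^8 = 256
Even subalgebra dim = 2^7 = 128
n is even, so center dim = 1
Sum = 256 + 128 + 1 = 385


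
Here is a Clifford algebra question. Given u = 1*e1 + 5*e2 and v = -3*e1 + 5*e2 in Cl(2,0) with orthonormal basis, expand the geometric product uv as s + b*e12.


Expand: (1*e1 + 5*e2)(-3*e1 + 5*e2)
= 1*(-3)*e1e1 + 1*5*e1e2 + 5*(-3)*e2e1 + 5*5*e2e2
Using e1^2 = e2^2 = 1, e2e1 = -e1e2:
Scalar part s = 1*(-3) + 5*5 = -3 + 25 = 22
Bivector part b = 1*5 - 5*(-3) = 5 - (-15) = 20
uv = 22 + 20*e12


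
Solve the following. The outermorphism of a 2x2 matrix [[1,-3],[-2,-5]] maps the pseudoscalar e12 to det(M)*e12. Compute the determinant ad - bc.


The outermorphism of a linear map f sends e1^e2 to f(e1)^f(e2).
f(e1) = 1*e1 - 2*e2
f(e2) = -3*e1 - 5*e2
f(e1) ^ f(e2) = (1*e1 - 2*e2) ^ (-3*e1 - 5*e2)
= 1*(-5)*e12 + (-2)*(-3)*e21
= (-5 - 6)*e12
= -11*e12
Coefficient = -11


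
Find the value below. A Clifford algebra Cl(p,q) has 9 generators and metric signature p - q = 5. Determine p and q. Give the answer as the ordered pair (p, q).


We need p + q = 9 and p - q = 5.
Adding: 2p = 9 + 5 = 14, so p = 7.
Then q = 9 - 7 = 2.
(p, q) = (7, 2)


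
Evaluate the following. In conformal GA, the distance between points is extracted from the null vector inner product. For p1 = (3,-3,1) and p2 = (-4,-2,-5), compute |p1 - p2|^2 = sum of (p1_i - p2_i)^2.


p1 - p2 = (7, -1, 6)
|p1 - p2|^2 = 7^2 + (-1)^2 + 6^2
= 49 + 1 + 36
= 86


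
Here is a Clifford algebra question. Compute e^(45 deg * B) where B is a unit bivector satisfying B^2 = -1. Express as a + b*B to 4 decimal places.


For a unit bivector B with B^2 = -1, the exponential series gives
e^(theta*B) = cos(theta) + sin(theta)*B (the GA analogue of Euler's formula).
theta = 45 degrees = 0.785398 rad
cos(45 deg) = 0.7071
sin(45 deg) = 0.7071
exp(theta*B) = 0.7071 + 0.7071*B


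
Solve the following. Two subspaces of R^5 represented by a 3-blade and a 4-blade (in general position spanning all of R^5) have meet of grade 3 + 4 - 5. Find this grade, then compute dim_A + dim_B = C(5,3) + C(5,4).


Meet grade = grade(A) + grade(B) - n
= 3 + 4 - 5 = 2
C(5,3) = 10
C(5,4) = 5
dim_A + dim_B = 10 + 5 = 15


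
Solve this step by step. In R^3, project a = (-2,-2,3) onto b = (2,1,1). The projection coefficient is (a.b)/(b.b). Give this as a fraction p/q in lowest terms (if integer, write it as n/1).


Projection coefficient = (a . b) / (b . b)
a . b = (-2)*2 + (-2)*1 + 3*1
= -4 + (-2) + 3 = -3
b . b = 2^2 + 1^2 + 1^2
= 4 + 1 + 1 = 6
Coefficient = -3/6
In lowest terms: -1/2


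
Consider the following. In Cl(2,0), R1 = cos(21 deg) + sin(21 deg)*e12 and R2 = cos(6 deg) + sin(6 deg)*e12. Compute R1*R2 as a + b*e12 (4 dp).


Same-plane rotors commute and their half-angles add:
R1*R2 = cos(a1 + a2) + sin(a1 + a2)*e12.
a1 + a2 = 21 + 6 = 27 deg
cos(27 deg) = 0.8910
sin(27 deg) = 0.4540
R1*R2 = 0.8910 + 0.4540*e12


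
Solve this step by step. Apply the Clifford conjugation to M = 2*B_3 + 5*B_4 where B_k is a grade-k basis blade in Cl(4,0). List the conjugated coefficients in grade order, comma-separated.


Clifford conjugate sign for grade k: (-1)^(k(k+1)/2)
Grade 3: (-1)^(3*4/2) = (-1)^6 = 1, coeff 2 -> 2
Grade 4: (-1)^(4*5/2) = (-1)^10 = 1, coeff 5 -> 5
Conjugated coefficients: 2, 5


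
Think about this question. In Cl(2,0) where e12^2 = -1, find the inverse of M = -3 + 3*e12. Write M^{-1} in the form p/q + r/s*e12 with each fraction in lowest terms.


M = -3 + 3*e12, where e12^2 = -1.
Since M commutes with its reverse ~M = a - b*e12, M * ~M = a^2 - b^2*e12^2 = a^2 + b^2.
So M^{-1} = ~M / (a^2 + b^2) = (a - b*e12)/(a^2 + b^2).
a^2 + b^2 = 9 + 9 = 18
Scalar part = -3/18 = -1/6
Bivector coeff = -3/18 = -1/6
M^{-1} = -1/6 - 1/6*e12


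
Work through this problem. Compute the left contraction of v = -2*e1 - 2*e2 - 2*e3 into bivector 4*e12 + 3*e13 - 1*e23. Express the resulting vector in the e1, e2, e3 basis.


Left contraction v _| B = <vB>_1 (grade-1 part of the geometric product vB).
Using e1_|e12 = e2, e2_|e12 = -e1, e1_|e13 = e3, e3_|e13 = -e1, e2_|e23 = e3, e3_|e23 = -e2:
e1 coeff: -v2*b12 - v3*b13 = -(-2)*(4) - (-2)*(3) = 14
e2 coeff: v1*b12 - v3*b23 = (-2)*(4) - (-2)*(-1) = -10
e3 coeff: v1*b13 + v2*b23 = (-2)*(3) + (-2)*(-1) = -4
v _| B = 14*e1 - 10*e2 - 4*e3


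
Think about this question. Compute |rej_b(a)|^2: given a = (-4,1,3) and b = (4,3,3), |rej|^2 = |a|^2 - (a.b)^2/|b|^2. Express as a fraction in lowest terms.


|a|^2 = (-4)^2 + 1^2 + 3^2 = 26
|b|^2 = 4^2 + 3^2 + 3^2 = 34
a . b = (-4)*4 + 1*3 + 3*3 = -4
(a.b)^2 = (-4)^2 = 16
|rej|^2 = 26 - 16/34
= (884 - 16)/34
= 868/34
In lowest terms: 434/17


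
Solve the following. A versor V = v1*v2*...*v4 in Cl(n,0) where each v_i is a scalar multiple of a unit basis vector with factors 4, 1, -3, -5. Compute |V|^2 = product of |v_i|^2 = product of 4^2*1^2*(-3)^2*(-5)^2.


Each vector v_i has |v_i|^2 = s_i^2
Squared scales: 4^2 = 16, 1^2 = 1, (-3)^2 = 9, (-5)^2 = 25
|V|^2 = 16 * 1 * 9 * 25
= 3600


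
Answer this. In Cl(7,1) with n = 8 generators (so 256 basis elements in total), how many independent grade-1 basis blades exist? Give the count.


Number of grade-k basis blades in Cl(p,q) with n = p + q is C(n, k).
n = 7 + 1 = 8
C(8, 1) = 8! / (1! * 7!)
= 40320 / (1 * 5040)
= 8


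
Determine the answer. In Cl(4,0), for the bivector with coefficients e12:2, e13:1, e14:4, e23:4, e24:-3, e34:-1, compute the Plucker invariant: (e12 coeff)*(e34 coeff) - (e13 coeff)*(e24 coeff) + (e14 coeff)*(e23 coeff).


Plucker relation: af - be + cd
a*f = 2*(-1) = -2
b*e = 1*(-3) = -3
c*d = 4*4 = 16
af - be + cd = -2 - (-3) + 16
= 17
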